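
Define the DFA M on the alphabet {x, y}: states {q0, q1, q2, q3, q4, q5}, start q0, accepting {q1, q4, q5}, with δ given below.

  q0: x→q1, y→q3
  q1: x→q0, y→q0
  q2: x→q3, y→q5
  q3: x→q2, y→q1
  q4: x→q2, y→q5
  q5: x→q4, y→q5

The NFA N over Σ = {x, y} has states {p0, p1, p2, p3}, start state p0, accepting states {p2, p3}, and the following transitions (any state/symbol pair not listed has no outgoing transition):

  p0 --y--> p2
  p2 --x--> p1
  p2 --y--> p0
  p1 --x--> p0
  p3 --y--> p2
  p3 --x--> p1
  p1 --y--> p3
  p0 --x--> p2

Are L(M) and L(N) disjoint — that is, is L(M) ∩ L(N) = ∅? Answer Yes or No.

The string x is accepted by both M and N.
Hence L(M) ∩ L(N) ≠ ∅.

No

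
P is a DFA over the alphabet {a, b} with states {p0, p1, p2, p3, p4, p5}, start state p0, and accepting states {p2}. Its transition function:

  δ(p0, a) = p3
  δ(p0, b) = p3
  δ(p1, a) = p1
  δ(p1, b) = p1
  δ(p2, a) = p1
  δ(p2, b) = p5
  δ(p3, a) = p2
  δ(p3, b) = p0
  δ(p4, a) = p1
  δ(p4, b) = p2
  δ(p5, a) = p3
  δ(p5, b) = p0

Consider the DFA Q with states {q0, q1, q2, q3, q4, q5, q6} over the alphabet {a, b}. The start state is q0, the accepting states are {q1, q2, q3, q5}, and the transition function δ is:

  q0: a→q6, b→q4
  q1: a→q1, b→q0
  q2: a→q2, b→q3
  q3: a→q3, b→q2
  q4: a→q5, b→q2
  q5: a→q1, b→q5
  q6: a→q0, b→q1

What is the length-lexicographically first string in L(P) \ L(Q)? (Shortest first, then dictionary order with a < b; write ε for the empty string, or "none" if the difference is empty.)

The string aa is accepted by P but not by Q.
No shorter string lies in the difference, and aa is the lexicographically first length-2 string in L(P) \ L(Q).

aa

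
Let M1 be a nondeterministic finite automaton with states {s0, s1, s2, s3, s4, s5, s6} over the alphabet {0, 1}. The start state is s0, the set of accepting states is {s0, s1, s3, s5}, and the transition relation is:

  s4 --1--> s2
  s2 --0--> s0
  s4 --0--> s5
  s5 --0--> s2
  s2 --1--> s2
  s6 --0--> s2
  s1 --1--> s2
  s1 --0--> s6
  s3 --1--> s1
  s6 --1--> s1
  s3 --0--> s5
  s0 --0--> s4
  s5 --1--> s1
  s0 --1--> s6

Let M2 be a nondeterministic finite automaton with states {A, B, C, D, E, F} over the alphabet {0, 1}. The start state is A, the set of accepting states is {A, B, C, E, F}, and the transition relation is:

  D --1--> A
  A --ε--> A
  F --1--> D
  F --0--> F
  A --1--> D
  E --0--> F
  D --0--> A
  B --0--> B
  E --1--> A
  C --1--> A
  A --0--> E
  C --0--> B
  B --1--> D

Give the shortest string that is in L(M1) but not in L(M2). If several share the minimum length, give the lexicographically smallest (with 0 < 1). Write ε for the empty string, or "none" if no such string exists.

001

The string 001 is accepted by M1 but not by M2.
No shorter string lies in the difference, and 001 is the lexicographically first length-3 string in L(M1) \ L(M2).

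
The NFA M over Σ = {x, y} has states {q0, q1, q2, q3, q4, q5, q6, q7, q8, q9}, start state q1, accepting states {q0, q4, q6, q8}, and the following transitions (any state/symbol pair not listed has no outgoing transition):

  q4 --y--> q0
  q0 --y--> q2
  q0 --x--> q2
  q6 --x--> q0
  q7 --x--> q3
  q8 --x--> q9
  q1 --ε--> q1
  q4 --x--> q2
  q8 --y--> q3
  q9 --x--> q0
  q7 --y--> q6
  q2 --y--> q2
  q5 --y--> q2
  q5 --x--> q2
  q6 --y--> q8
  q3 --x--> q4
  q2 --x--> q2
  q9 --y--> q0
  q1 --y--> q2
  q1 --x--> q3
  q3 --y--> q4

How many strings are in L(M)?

4

The useful subgraph on states {q0, q1, q3, q4} is acyclic, so L(M) is finite; the longest accepting path visits 4 useful states, giving maximum string length 3.
Counting accepting paths from q1 by length: 2 of length 2, 2 of length 3. Total 4.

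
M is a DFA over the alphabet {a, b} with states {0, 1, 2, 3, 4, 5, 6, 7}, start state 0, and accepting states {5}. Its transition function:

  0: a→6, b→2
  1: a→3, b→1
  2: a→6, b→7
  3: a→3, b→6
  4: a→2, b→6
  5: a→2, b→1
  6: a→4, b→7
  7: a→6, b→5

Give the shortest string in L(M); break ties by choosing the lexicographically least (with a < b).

A breadth-first search from 0 reaches an accepting state first via the path 0 → 6 → 7 → 5 on input abb.
No string of length < 3 is accepted (BFS exhausts all shorter strings without reaching an accepting state), and abb is the lexicographically least accepting string of length 3.

abb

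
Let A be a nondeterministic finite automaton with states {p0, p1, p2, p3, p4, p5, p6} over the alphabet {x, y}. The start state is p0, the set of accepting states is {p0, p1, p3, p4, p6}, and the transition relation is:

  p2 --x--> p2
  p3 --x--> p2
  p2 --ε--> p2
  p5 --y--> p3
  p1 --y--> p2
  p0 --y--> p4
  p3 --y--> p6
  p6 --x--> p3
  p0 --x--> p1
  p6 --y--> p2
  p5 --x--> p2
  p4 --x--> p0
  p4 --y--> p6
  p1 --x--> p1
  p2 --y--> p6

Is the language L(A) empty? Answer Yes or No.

The empty string ε is accepted: the run p0 ends in the accepting state p0.
Since at least one string is accepted, L(A) is not empty.

No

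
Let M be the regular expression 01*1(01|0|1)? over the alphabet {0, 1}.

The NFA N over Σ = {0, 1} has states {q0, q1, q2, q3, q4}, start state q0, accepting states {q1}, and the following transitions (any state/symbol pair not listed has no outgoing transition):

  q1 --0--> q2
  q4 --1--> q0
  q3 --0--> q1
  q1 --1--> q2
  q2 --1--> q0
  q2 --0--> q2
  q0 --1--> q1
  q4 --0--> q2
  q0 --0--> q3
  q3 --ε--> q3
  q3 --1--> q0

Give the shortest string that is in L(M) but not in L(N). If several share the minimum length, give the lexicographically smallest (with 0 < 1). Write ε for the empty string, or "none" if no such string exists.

01

The string 01 is accepted by M but not by N.
No shorter string lies in the difference, and 01 is the lexicographically first length-2 string in L(M) \ L(N).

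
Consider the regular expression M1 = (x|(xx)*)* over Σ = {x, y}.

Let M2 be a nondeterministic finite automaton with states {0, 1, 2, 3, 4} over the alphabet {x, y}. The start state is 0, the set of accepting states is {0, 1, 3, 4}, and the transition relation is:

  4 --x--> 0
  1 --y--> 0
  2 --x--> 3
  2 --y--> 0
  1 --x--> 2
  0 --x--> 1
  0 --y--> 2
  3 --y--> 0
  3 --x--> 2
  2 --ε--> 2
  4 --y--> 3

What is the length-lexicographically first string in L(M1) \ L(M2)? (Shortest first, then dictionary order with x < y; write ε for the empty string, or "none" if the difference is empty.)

xx

The string xx is accepted by M1 but not by M2.
No shorter string lies in the difference, and xx is the lexicographically first length-2 string in L(M1) \ L(M2).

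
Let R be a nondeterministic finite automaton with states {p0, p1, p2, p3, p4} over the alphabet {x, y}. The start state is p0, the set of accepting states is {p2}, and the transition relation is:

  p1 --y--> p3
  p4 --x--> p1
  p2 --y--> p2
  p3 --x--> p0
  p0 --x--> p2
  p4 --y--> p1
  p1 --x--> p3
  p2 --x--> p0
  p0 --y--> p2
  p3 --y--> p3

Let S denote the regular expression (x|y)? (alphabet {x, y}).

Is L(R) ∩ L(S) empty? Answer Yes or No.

No

The string x is accepted by both R and S.
Hence L(R) ∩ L(S) ≠ ∅.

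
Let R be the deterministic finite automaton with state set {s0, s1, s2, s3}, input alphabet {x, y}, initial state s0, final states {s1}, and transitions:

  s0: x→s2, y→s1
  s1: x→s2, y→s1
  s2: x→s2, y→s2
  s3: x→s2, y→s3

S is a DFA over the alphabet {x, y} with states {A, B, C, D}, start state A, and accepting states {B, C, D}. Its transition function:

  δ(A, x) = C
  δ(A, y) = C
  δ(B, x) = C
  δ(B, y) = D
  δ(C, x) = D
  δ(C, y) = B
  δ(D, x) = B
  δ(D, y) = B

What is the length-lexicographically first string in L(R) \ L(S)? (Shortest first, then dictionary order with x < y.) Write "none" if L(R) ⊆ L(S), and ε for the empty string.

Exploring the product automaton R × S from the start pair (s0, A), following both machines on each input symbol, reaches 7 state pairs: (s0, A), (s2, C), (s1, C), (s2, D), (s2, B), (s1, B), (s1, D).
R accepts in {s1} and S accepts in {B, C, D}. The reachable pairs whose R-component is accepting are (s1, C), (s1, B), (s1, D); in each of them the S-component is accepting too, so the product for L(R) \ L(S) (R-component accepting, S-component rejecting) has no reachable accepting pair and the difference is empty.
So every string accepted by R is also accepted by S: L(R) \ L(S) = ∅ and there is no such string.

none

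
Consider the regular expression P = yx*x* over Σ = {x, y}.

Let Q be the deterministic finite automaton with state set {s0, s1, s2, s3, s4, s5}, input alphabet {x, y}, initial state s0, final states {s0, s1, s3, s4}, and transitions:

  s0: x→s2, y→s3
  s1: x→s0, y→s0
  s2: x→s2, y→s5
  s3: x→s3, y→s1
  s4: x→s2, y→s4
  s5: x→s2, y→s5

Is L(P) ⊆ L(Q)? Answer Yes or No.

Converting the expression P to a DFA (subset construction, then merging equivalent states) gives the minimal DFA with states {p0, p1, p2}, start state p0, accepting states {p2} and transitions p0: x→p1, y→p2; p1: x→p1, y→p1; p2: x→p2, y→p1.
Exploring the product automaton P × Q from the start pair (p0, s0), following both machines on each input symbol, reaches 7 state pairs: (p0, s0), (p1, s2), (p2, s3), (p1, s5), (p1, s1), (p1, s0), (p1, s3).
P accepts in {p2} and Q accepts in {s0, s1, s3, s4}. The reachable pairs whose P-component is accepting are (p2, s3); in each of them the Q-component is accepting too, so the product for L(P) \ L(Q) (P-component accepting, Q-component rejecting) has no reachable accepting pair and the difference is empty.
Hence every string in L(P) is also in L(Q).

Yes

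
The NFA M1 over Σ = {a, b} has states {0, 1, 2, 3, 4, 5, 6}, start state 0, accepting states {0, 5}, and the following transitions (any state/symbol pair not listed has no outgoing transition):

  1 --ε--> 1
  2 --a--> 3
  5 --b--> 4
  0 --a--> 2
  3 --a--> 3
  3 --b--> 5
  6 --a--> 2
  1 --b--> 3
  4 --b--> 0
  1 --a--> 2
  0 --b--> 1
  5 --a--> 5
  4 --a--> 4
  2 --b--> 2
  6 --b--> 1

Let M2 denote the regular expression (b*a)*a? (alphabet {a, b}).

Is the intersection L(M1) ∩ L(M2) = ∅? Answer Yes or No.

The empty string ε is accepted by both M1 and M2.
Hence L(M1) ∩ L(M2) ≠ ∅.

No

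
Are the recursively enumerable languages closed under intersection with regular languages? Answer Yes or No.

Yes

First check the input against a DFA for the regular language; if it passes, run the recogniser for L and accept when it does.
So the recursively enumerable languages are closed under intersection with a regular language.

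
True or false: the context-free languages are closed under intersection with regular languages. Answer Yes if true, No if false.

Yes

Run a PDA for the context-free language and a DFA for the regular one in parallel (product of finite controls, the PDA's stack unchanged, the DFA advancing only on input moves); the product PDA accepts exactly the intersection. (Intersection of two CFLs, by contrast, can fail to be context-free.)
So the context-free languages are closed under intersection with a regular language.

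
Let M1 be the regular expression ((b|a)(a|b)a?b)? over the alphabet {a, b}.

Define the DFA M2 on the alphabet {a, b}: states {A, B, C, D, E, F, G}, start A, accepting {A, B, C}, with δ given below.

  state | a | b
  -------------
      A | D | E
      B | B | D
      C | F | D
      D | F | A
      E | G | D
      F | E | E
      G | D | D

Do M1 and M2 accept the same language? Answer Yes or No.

No

The string aab is accepted by M1 but rejected by M2.
So L(M1) ≠ L(M2).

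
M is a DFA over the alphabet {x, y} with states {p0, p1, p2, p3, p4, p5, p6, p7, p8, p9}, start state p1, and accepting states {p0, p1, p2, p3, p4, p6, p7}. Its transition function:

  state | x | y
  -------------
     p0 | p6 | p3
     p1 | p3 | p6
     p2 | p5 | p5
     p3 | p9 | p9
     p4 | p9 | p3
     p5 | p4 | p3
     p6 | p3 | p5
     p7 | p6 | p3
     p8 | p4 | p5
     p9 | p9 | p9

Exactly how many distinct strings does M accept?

The useful subgraph on states {p1, p3, p4, p5, p6} is acyclic, so L(M) is finite; the longest accepting path visits 5 useful states, giving maximum string length 4.
Counting accepting paths from p1 by length: 1 of length 0, 2 of length 1, 1 of length 2, 2 of length 3, 1 of length 4. Total 7.

7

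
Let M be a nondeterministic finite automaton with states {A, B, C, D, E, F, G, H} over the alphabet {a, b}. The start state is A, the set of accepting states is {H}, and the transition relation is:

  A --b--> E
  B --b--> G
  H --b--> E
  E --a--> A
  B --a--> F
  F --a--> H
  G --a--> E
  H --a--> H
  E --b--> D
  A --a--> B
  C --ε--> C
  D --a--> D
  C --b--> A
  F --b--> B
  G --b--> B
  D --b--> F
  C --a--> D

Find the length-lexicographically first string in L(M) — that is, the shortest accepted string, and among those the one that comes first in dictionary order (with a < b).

aaa

A breadth-first search from A reaches an accepting state first via the path A → B → F → H on input aaa.
No string of length < 3 is accepted (BFS exhausts all shorter strings without reaching an accepting state), and aaa is the lexicographically least accepting string of length 3.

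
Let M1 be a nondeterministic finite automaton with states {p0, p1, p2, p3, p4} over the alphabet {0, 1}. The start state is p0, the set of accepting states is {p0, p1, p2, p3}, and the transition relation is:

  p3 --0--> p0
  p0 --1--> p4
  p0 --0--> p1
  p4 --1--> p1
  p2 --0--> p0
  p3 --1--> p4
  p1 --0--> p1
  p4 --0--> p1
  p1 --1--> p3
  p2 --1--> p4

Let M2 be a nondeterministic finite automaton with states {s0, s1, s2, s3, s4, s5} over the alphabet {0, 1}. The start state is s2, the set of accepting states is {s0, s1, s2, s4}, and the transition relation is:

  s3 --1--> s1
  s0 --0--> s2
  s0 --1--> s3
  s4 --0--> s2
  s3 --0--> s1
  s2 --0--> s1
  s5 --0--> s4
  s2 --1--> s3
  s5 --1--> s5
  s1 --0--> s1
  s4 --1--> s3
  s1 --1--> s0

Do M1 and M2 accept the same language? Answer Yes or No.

Exploring the product automaton M1 × M2 from the start pair (p0, s2), following both machines on each input symbol, reaches 4 state pairs: (p0, s2), (p1, s1), (p4, s3), (p3, s0).
M1 accepts in {p0, p1, p2, p3} and M2 accepts in {s0, s1, s2, s4}. In every reachable pair the two components are either both accepting — (p0, s2), (p1, s1), (p3, s0) — or both non-accepting, so no string is accepted by exactly one of the machines: L(M1) \ L(M2) and L(M2) \ L(M1) are both empty.
Hence every string is accepted by M1 iff it is accepted by M2, and the two languages coincide.

Yes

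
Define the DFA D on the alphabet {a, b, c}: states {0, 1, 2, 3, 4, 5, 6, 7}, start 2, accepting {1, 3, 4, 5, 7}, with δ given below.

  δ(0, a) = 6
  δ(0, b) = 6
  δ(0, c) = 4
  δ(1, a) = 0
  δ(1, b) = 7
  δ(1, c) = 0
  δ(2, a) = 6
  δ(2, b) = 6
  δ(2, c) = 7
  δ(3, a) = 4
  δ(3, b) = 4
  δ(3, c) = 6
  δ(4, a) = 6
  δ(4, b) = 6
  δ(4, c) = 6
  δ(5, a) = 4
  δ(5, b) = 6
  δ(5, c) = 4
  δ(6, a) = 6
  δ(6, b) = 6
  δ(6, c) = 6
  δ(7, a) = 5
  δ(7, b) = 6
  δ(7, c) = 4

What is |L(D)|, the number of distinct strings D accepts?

The useful subgraph on states {2, 4, 5, 7} is acyclic, so L(D) is finite; the longest accepting path visits 4 useful states, giving maximum string length 3.
Counting accepting paths from 2 by length: 1 of length 1, 2 of length 2, 2 of length 3. Total 5.

5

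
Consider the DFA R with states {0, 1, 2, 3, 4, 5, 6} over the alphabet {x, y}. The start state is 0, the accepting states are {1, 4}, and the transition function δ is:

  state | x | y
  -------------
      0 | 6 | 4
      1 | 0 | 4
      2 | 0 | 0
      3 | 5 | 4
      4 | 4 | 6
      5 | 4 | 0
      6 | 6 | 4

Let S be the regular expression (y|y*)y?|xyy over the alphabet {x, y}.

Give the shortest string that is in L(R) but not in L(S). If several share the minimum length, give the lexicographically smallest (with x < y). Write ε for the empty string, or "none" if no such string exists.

The string xy is accepted by R but not by S.
No shorter string lies in the difference, and xy is the lexicographically first length-2 string in L(R) \ L(S).

xy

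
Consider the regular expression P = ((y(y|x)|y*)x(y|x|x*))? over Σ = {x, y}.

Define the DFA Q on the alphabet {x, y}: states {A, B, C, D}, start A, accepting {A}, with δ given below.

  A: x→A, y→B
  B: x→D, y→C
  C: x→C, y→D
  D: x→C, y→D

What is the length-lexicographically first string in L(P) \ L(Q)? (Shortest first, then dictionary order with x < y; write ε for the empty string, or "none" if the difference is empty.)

xy

The string xy is accepted by P but not by Q.
No shorter string lies in the difference, and xy is the lexicographically first length-2 string in L(P) \ L(Q).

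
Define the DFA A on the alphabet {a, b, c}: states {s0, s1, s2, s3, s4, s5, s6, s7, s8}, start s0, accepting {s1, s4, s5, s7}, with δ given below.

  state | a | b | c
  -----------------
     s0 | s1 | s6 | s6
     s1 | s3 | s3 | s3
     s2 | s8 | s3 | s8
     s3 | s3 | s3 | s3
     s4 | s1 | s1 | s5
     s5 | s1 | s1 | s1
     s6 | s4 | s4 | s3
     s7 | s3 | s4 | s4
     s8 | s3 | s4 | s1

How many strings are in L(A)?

29

The useful subgraph on states {s0, s1, s4, s5, s6} is acyclic, so L(A) is finite; the longest accepting path visits 5 useful states, giving maximum string length 4.
Counting accepting paths from s0 by length: 1 of length 1, 4 of length 2, 12 of length 3, 12 of length 4. Total 29.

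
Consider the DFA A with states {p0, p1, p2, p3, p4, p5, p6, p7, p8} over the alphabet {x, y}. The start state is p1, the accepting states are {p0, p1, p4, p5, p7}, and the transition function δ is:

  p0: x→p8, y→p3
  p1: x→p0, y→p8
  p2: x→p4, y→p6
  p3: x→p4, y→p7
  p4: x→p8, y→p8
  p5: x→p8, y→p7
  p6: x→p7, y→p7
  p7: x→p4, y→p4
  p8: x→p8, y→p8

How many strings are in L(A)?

6

The useful subgraph on states {p0, p1, p3, p4, p7} is acyclic, so L(A) is finite; the longest accepting path visits 5 useful states, giving maximum string length 4.
Counting accepting paths from p1 by length: 1 of length 0, 1 of length 1, 2 of length 3, 2 of length 4. Total 6.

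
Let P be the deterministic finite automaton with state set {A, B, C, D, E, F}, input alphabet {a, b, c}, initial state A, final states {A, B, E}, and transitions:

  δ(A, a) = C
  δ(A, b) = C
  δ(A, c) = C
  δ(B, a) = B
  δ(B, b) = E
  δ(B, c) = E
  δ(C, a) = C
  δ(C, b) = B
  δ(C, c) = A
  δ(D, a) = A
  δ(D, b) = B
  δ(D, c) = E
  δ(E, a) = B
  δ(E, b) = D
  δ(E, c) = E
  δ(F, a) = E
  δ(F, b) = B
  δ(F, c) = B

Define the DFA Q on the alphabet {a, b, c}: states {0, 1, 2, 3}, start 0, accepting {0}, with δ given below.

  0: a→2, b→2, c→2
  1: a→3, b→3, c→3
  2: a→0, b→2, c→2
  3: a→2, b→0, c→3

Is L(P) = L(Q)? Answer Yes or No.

No

The string ab is accepted by P but rejected by Q.
So L(P) ≠ L(Q).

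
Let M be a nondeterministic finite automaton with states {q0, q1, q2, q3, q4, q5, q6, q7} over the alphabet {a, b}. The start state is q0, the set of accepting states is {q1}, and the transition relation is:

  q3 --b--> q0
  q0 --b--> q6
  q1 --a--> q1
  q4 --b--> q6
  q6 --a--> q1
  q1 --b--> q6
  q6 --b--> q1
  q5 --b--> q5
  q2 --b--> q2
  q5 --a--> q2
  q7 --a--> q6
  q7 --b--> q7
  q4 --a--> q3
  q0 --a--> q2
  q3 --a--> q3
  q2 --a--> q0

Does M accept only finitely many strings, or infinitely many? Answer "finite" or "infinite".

infinite

State q0 is reachable from the start and can reach an accepting state, and it lies on the cycle q0 → q2 → q0.
Traversing that cycle any number of times yields accepted strings of unbounded length, so the language is infinite.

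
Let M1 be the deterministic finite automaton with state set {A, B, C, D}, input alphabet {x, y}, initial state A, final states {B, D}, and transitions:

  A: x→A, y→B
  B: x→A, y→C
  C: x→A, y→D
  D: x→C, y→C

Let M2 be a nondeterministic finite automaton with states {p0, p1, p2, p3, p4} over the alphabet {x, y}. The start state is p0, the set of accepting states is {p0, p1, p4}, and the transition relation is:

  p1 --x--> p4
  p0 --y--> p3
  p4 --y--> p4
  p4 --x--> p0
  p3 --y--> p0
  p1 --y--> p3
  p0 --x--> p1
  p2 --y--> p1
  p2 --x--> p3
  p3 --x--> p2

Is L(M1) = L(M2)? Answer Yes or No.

No

The string y is accepted by M1 but rejected by M2.
So L(M1) ≠ L(M2).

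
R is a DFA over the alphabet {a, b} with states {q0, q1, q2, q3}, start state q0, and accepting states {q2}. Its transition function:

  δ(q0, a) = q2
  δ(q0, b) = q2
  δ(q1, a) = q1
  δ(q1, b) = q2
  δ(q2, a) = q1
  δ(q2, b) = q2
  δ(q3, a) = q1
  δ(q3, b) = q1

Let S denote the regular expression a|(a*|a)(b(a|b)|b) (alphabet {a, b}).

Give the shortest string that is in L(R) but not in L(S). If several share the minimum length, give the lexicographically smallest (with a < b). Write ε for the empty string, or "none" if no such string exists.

bab

The string bab is accepted by R but not by S.
No shorter string lies in the difference, and bab is the lexicographically first length-3 string in L(R) \ L(S).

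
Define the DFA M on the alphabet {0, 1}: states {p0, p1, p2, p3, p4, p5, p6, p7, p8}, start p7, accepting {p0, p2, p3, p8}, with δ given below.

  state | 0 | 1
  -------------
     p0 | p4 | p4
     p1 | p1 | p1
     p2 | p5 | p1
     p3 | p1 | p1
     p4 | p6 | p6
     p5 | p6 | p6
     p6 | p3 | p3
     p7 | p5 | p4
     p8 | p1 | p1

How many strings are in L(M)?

The useful subgraph on states {p3, p4, p5, p6, p7} is acyclic, so L(M) is finite; the longest accepting path visits 4 useful states, giving maximum string length 3.
Counting accepting paths from p7 by length: 8 of length 3. Total 8.

8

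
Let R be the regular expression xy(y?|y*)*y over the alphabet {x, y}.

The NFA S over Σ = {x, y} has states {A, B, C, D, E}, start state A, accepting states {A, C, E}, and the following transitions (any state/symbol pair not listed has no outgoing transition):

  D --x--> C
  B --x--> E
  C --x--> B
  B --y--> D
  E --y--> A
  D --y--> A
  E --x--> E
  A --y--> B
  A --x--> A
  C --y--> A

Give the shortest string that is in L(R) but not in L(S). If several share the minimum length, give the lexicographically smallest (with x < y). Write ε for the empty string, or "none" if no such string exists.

The string xyy is accepted by R but not by S.
No shorter string lies in the difference, and xyy is the lexicographically first length-3 string in L(R) \ L(S).

xyy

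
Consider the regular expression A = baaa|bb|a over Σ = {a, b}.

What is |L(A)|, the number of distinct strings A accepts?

3

The expression has no Kleene star, so L(A) is finite. Expanding the alternatives gives {a, bb, baaa}.
That is 1 of length 1, 1 of length 2, 1 of length 4: 3 strings in all.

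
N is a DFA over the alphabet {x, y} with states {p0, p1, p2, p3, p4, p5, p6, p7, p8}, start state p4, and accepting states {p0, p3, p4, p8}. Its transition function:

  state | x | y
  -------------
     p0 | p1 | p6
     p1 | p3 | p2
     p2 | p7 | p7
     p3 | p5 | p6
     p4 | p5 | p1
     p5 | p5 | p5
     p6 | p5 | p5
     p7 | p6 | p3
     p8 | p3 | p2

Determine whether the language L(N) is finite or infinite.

The useful states (reachable from p4 and able to reach an accepting state) are {p1, p2, p3, p4, p7}.
Restricted to these states the transition graph has no cycle, so every accepting path has bounded length and L is finite.

finite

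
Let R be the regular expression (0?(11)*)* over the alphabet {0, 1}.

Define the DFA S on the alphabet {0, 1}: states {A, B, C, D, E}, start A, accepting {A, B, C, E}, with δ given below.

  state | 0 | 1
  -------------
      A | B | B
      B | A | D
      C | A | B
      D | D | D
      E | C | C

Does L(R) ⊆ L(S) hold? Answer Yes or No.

No

The string 11 is in L(R) but not in L(S).
So L(R) ⊄ L(S).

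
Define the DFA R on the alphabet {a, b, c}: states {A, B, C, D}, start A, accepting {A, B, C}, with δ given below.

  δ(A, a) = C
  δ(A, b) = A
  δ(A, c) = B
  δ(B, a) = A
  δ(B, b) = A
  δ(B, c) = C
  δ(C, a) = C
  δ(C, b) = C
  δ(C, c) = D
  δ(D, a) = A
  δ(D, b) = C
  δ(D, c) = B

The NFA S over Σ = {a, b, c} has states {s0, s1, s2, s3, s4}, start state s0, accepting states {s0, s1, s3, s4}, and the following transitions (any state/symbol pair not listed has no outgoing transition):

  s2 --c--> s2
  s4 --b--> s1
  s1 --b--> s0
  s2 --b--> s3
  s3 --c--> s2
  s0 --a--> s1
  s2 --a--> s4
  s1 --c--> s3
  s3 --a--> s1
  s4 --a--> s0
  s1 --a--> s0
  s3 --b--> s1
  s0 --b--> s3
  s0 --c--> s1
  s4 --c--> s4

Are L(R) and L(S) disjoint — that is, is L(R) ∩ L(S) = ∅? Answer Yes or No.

The empty string ε is accepted by both R and S.
Hence L(R) ∩ L(S) ≠ ∅.

No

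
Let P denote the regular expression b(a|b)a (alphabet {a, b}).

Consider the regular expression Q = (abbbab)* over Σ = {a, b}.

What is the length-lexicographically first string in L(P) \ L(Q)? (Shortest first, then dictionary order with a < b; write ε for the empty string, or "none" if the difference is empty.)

baa

The string baa is accepted by P but not by Q.
No shorter string lies in the difference, and baa is the lexicographically first length-3 string in L(P) \ L(Q).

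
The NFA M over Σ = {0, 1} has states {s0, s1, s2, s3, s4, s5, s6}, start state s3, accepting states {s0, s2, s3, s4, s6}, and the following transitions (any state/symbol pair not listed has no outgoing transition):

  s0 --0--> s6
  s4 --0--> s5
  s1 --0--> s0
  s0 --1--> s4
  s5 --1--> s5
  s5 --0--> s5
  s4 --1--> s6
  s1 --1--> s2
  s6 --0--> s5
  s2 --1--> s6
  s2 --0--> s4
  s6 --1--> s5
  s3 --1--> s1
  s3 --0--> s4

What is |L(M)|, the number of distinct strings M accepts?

The useful subgraph on states {s0, s1, s2, s3, s4, s6} is acyclic, so L(M) is finite; the longest accepting path visits 5 useful states, giving maximum string length 4.
Counting accepting paths from s3 by length: 1 of length 0, 1 of length 1, 3 of length 2, 4 of length 3, 2 of length 4. Total 11.

11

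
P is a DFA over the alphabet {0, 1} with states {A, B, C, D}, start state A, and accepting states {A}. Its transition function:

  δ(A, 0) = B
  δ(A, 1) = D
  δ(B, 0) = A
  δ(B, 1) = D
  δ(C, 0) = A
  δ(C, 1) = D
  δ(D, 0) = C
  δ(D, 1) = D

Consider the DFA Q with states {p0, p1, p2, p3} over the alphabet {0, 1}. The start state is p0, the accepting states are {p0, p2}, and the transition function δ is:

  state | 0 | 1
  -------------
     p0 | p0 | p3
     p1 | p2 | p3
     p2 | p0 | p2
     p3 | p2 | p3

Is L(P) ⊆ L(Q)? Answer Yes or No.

Yes

Exploring the product automaton P × Q from the start pair (A, p0), following both machines on each input symbol, reaches 6 state pairs: (A, p0), (B, p0), (D, p3), (C, p2), (D, p2), (C, p0).
P accepts in {A} and Q accepts in {p0, p2}. The reachable pairs whose P-component is accepting are (A, p0); in each of them the Q-component is accepting too, so the product for L(P) \ L(Q) (P-component accepting, Q-component rejecting) has no reachable accepting pair and the difference is empty.
Hence every string in L(P) is also in L(Q).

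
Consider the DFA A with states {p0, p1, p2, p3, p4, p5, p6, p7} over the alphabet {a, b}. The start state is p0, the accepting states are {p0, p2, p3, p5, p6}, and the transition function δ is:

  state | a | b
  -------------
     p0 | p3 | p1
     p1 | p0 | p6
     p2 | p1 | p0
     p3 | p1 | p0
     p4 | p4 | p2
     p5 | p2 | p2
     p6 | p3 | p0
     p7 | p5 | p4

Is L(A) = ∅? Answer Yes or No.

No

The empty string ε is accepted: the run p0 ends in the accepting state p0.
Since at least one string is accepted, L(A) is not empty.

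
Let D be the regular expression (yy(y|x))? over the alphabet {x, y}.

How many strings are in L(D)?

The expression has no Kleene star, so L(D) is finite. Expanding the alternatives gives {ε, yyx, yyy}.
That is 1 of length 0, 2 of length 3: 3 strings in all.

3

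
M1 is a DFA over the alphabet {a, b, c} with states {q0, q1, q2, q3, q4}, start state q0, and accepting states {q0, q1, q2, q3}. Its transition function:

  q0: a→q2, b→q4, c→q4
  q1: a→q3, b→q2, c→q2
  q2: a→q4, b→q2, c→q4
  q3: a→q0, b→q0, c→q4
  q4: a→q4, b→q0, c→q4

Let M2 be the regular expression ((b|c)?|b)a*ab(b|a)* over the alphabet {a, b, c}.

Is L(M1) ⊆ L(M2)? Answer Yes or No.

The empty string ε is in L(M1) but not in L(M2).
So L(M1) ⊄ L(M2).

No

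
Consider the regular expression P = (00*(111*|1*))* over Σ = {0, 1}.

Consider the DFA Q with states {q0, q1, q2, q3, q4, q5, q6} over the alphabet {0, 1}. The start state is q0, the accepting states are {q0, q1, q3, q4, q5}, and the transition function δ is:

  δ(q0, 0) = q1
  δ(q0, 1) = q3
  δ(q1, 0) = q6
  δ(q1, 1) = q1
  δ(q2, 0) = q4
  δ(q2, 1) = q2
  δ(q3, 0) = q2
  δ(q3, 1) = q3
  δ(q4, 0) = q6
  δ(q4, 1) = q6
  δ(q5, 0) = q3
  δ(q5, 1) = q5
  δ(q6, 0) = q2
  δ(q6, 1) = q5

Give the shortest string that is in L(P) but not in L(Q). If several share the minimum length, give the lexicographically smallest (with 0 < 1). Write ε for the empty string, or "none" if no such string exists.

The string 00 is accepted by P but not by Q.
No shorter string lies in the difference, and 00 is the lexicographically first length-2 string in L(P) \ L(Q).

00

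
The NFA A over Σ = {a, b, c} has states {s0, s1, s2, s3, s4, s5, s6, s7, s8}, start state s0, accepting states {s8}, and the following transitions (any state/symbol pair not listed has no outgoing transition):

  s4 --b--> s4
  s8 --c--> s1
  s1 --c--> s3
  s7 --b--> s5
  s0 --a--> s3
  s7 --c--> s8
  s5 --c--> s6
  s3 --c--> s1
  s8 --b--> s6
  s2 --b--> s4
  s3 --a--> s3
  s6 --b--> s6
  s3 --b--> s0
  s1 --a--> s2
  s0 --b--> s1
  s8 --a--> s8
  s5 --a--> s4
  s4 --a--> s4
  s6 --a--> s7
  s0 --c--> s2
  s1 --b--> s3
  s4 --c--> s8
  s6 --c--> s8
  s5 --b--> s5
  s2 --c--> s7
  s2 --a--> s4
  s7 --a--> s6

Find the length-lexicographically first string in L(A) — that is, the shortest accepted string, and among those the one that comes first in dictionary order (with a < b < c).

A breadth-first search from s0 reaches an accepting state first via the path s0 → s2 → s4 → s8 on input cac.
No string of length < 3 is accepted (BFS exhausts all shorter strings without reaching an accepting state), and cac is the lexicographically least accepting string of length 3.

cac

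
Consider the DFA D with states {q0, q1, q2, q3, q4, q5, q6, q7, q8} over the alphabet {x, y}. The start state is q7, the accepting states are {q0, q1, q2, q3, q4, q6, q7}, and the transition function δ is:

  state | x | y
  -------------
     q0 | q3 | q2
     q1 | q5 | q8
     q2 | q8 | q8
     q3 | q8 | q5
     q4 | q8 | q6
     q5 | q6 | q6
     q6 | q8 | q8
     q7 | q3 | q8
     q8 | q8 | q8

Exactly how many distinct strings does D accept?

4

The useful subgraph on states {q3, q5, q6, q7} is acyclic, so L(D) is finite; the longest accepting path visits 4 useful states, giving maximum string length 3.
Counting accepting paths from q7 by length: 1 of length 0, 1 of length 1, 2 of length 3. Total 4.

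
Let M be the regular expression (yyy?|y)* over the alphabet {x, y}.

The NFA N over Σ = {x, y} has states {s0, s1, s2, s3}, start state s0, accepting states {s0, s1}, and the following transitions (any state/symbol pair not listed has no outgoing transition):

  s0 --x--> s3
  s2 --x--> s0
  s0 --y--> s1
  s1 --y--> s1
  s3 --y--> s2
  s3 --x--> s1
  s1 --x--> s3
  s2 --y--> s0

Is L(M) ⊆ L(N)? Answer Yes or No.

Yes

Converting the expression M to a DFA (subset construction, then merging equivalent states) gives the minimal DFA with states {m0, m1}, start state m0, accepting states {m0} and transitions m0: x→m1, y→m0; m1: x→m1, y→m1.
Exploring the product automaton M × N from the start pair (m0, s0), following both machines on each input symbol, reaches 6 state pairs: (m0, s0), (m1, s3), (m0, s1), (m1, s1), (m1, s2), (m1, s0).
M accepts in {m0} and N accepts in {s0, s1}. The reachable pairs whose M-component is accepting are (m0, s0), (m0, s1); in each of them the N-component is accepting too, so the product for L(M) \ L(N) (M-component accepting, N-component rejecting) has no reachable accepting pair and the difference is empty.
Hence every string in L(M) is also in L(N).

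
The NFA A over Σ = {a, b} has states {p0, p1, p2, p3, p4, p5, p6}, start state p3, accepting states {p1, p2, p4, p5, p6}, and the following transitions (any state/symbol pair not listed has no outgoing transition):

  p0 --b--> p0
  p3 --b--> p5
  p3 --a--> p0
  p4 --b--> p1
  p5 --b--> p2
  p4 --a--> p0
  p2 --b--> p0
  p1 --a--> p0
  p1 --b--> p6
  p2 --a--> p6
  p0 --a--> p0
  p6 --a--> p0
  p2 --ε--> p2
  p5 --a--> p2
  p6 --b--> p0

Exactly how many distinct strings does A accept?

The useful subgraph on states {p2, p3, p5, p6} is acyclic, so L(A) is finite; the longest accepting path visits 4 useful states, giving maximum string length 3.
Counting accepting paths from p3 by length: 1 of length 1, 2 of length 2, 2 of length 3. Total 5.

5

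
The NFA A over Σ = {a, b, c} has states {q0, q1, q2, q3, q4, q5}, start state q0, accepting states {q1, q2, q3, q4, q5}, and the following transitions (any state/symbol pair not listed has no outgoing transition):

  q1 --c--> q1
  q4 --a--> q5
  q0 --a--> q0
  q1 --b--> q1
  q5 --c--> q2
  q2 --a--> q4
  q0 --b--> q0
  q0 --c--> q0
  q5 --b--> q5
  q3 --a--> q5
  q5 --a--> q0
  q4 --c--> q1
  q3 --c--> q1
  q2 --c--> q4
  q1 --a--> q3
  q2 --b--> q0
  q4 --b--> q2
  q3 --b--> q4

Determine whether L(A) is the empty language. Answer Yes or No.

Yes

The states reachable from the start state are {q0}.
None of the accepting states {q1, q2, q3, q4, q5} is reachable, so no string is accepted and L(A) = ∅.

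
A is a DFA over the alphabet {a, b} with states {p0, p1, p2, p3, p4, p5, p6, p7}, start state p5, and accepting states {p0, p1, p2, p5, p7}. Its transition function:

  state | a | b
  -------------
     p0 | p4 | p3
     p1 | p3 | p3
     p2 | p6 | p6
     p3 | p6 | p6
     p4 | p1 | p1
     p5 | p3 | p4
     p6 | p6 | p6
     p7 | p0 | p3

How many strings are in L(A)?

3

The useful subgraph on states {p1, p4, p5} is acyclic, so L(A) is finite; the longest accepting path visits 3 useful states, giving maximum string length 2.
Counting accepting paths from p5 by length: 1 of length 0, 2 of length 2. Total 3.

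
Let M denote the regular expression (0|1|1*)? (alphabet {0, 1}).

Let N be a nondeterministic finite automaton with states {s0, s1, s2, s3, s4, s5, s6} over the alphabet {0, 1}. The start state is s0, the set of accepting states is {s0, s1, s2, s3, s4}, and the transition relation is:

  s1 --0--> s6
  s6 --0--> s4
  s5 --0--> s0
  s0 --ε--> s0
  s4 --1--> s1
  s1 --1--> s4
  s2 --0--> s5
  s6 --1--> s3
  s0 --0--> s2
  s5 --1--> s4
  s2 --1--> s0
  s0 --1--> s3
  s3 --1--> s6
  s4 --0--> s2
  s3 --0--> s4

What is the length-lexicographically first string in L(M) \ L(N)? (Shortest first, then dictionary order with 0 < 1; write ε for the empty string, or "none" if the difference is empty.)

11

The string 11 is accepted by M but not by N.
No shorter string lies in the difference, and 11 is the lexicographically first length-2 string in L(M) \ L(N).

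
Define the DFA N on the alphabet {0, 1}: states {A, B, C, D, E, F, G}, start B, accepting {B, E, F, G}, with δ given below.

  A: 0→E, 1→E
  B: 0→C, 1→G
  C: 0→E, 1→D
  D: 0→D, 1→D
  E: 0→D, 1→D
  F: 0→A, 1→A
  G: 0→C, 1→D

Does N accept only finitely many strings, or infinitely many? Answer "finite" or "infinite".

The useful states (reachable from B and able to reach an accepting state) are {B, C, E, G}.
Restricted to these states the transition graph has no cycle, so every accepting path has bounded length and L is finite.

finite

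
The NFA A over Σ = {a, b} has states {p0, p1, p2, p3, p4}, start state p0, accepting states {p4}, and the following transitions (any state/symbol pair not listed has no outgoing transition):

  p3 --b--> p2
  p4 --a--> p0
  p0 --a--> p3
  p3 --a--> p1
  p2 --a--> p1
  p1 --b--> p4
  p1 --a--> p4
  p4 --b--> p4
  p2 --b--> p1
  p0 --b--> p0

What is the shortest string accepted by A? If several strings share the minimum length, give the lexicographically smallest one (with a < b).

A breadth-first search from p0 reaches an accepting state first via the path p0 → p3 → p1 → p4 on input aaa.
No string of length < 3 is accepted (BFS exhausts all shorter strings without reaching an accepting state), and aaa is the lexicographically least accepting string of length 3.

aaa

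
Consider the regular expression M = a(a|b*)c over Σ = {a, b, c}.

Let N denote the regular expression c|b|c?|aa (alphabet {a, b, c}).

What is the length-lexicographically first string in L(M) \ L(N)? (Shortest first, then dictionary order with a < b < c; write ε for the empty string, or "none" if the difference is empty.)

The string ac is accepted by M but not by N.
No shorter string lies in the difference, and ac is the lexicographically first length-2 string in L(M) \ L(N).

ac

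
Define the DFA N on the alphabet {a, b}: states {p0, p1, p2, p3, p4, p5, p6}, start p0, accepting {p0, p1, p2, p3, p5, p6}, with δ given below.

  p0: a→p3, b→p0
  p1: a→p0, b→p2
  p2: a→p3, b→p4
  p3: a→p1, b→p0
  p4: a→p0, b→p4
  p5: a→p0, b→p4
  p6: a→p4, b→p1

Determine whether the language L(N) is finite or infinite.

State p0 is reachable from the start and can reach an accepting state, and it lies on the cycle p0 → p0.
Traversing that cycle any number of times yields accepted strings of unbounded length, so the language is infinite.

infinite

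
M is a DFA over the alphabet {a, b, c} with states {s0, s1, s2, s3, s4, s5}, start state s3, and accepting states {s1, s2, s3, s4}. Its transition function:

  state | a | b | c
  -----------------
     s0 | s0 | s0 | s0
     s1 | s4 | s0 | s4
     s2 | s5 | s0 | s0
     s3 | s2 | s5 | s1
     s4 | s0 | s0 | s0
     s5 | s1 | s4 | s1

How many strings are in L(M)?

19

The useful subgraph on states {s1, s2, s3, s4, s5} is acyclic, so L(M) is finite; the longest accepting path visits 5 useful states, giving maximum string length 4.
Counting accepting paths from s3 by length: 1 of length 0, 2 of length 1, 5 of length 2, 7 of length 3, 4 of length 4. Total 19.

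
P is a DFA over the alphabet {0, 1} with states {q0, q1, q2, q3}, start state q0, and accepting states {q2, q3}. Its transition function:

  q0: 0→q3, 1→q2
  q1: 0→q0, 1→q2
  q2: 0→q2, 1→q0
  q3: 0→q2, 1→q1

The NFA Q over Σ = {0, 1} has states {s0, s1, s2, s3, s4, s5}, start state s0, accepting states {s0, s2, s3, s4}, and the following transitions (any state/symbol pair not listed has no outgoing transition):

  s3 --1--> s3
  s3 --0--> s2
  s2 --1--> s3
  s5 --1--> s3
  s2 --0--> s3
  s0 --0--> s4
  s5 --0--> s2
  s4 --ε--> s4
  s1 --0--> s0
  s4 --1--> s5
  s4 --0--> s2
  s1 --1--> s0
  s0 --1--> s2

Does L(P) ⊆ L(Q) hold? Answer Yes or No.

Yes

Exploring the product automaton P × Q from the start pair (q0, s0), following both machines on each input symbol, reaches 10 state pairs: (q0, s0), (q3, s4), (q2, s2), (q1, s5), (q2, s3), (q0, s3), (q0, s2), (q3, s2), (q3, s3), (q1, s3).
P accepts in {q2, q3} and Q accepts in {s0, s2, s3, s4}. The reachable pairs whose P-component is accepting are (q3, s4), (q2, s2), (q2, s3), (q3, s2), (q3, s3); in each of them the Q-component is accepting too, so the product for L(P) \ L(Q) (P-component accepting, Q-component rejecting) has no reachable accepting pair and the difference is empty.
Hence every string in L(P) is also in L(Q).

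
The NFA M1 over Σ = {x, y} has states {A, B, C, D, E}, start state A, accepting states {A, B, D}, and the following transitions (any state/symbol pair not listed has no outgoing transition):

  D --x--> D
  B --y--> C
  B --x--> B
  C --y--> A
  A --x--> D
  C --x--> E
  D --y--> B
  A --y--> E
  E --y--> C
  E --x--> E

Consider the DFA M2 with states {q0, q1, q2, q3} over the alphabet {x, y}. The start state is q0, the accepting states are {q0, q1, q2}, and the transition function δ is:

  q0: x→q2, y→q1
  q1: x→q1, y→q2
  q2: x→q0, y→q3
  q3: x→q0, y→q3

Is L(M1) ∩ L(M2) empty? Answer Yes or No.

The empty string ε is accepted by both M1 and M2.
Hence L(M1) ∩ L(M2) ≠ ∅.

No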